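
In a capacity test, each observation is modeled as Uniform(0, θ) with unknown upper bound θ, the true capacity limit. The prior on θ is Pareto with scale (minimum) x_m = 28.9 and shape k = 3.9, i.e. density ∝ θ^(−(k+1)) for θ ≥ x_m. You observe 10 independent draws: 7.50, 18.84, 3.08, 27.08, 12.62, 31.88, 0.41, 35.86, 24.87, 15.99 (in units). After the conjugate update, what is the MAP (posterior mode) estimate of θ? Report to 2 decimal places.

35.86

A Pareto(scale x_m, shape k) prior on the upper bound θ of Uniform(0, θ) is conjugate: posterior is Pareto(max(x_m, max xᵢ), k + n).
Sample maximum = 35.86; prior scale x_m = 28.9 → posterior scale = max = 35.86.
Posterior shape = 3.9 + 10 = 13.9.
The Pareto density is decreasing on [x_m, ∞), so the mode is x_m = 35.86.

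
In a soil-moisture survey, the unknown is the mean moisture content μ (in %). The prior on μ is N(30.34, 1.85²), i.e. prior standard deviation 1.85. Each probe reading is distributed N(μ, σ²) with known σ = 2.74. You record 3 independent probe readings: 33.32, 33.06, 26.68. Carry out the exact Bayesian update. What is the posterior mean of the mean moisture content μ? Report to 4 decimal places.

For Normal data with known variance σ², a Normal(μ₀, σ₀²) prior on μ is conjugate. Posterior precision = 1/σ₀² + n/σ²; posterior mean is the precision-weighted average of μ₀ and x̄.
Σxᵢ = 33.32 + 33.06 + 26.68 = 93.06, so n·x̄ = 93.06.
σ₀² = 1.85² = 3.4225, σ² = 2.74² = 7.5076; σ² + n·σ₀² = 7.5076 + 3·3.4225 = 17.7751.
Posterior mean = (μ₀/σ₀² + n·x̄/σ²)/(1/σ₀² + n/σ²) = (σ²·μ₀ + σ₀²·n·x̄)/(σ² + n·σ₀²) = (7.5076·30.34 + 3.4225·93.06)/17.7751 = 546.278434/17.7751 = 30.7328.

30.7328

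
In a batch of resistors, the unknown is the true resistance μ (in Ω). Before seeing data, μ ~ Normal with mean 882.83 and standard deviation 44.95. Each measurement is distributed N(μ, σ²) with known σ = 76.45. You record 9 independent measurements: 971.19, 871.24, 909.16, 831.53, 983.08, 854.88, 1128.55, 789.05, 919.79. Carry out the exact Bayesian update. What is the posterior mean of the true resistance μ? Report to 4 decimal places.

For Normal data with known variance σ², a Normal(μ₀, σ₀²) prior on μ is conjugate. Posterior precision = 1/σ₀² + n/σ²; posterior mean is the precision-weighted average of μ₀ and x̄.
Σxᵢ = 971.19 + 871.24 + 909.16 + 831.53 + 983.08 + 854.88 + 1128.55 + 789.05 + 919.79 = 8258.47, so n·x̄ = 8258.47.
σ₀² = 44.95² = 2020.5025, σ² = 76.45² = 5844.6025; σ² + n·σ₀² = 5844.6025 + 9·2020.5025 = 24029.125.
Posterior mean = (μ₀/σ₀² + n·x̄/σ²)/(1/σ₀² + n/σ²) = (σ²·μ₀ + σ₀²·n·x̄)/(σ² + n·σ₀²) = (5844.6025·882.83 + 2020.5025·8258.47)/24029.125 = 21846049.70625/24029.125 = 909.1488.

909.1488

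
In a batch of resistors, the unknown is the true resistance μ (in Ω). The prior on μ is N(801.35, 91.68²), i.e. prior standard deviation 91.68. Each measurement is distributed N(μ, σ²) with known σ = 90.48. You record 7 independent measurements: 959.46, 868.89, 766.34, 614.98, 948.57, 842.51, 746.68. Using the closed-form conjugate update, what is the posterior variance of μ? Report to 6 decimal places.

1026.666324

For Normal data with known variance σ², a Normal(μ₀, σ₀²) prior on μ is conjugate. Posterior precision = 1/σ₀² + n/σ²; posterior mean is the precision-weighted average of μ₀ and x̄.
σ₀² = 91.68² = 8405.2224, σ² = 90.48² = 8186.6304; σ² + n·σ₀² = 8186.6304 + 7·8405.2224 = 67023.1872.
Posterior precision = 1/σ₀² + n/σ² = 1/8405.2224 + 7/8186.6304 = (σ² + n·σ₀²)/(σ₀²σ²) = 67023.1872/(8405.2224·8186.6304); posterior variance σₙ² = σ₀²σ²/(σ² + n·σ₀²) = 8405.2224·8186.6304/67023.1872 = 1026.666324.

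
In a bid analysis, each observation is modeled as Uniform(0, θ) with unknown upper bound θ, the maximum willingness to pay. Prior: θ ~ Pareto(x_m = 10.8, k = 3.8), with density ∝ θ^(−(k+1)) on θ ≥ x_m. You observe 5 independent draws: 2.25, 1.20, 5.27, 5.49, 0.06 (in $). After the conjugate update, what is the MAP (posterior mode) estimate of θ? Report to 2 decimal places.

10.80

A Pareto(scale x_m, shape k) prior on the upper bound θ of Uniform(0, θ) is conjugate: posterior is Pareto(max(x_m, max xᵢ), k + n).
Sample maximum = 5.49; prior scale x_m = 10.8 → posterior scale = max = 10.80.
Posterior shape = 3.8 + 5 = 8.8.
The Pareto density is decreasing on [x_m, ∞), so the mode is x_m = 10.80.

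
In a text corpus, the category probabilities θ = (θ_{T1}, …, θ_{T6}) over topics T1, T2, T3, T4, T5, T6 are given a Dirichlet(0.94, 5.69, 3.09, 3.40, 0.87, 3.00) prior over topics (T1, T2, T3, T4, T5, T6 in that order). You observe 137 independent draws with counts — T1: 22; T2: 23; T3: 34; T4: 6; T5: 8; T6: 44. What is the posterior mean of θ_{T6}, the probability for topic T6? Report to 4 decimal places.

0.3052

The Dirichlet prior is conjugate to the Multinomial likelihood: each posterior αⱼ = prior αⱼ + observed count nⱼ.
Posterior concentration: (22.94, 28.69, 37.09, 9.40, 8.87, 47.00), total = 153.99.
E[θ_{T6}|data] = α_{T6}/Σα = 47.00/153.99 = 0.3052.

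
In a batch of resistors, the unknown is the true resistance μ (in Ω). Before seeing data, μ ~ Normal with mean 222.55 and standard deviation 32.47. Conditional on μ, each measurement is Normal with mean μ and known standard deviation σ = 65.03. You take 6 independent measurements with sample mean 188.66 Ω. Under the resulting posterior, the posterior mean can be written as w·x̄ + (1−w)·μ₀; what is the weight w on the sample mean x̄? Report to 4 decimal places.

For Normal data with known variance σ², a Normal(μ₀, σ₀²) prior on μ is conjugate. Posterior precision = 1/σ₀² + n/σ²; posterior mean is the precision-weighted average of μ₀ and x̄.
σ₀² = 32.47² = 1054.3009, σ² = 65.03² = 4228.9009. Prior precision 1/σ₀² = 1/1054.3009; data precision n/σ² = 6/4228.9009.
w = (n/σ²)/(1/σ₀² + n/σ²) = n·σ₀²/(σ² + n·σ₀²) = 6·1054.3009/(4228.9009 + 6·1054.3009) = 6325.8054/10554.7063 = 0.5993.

0.5993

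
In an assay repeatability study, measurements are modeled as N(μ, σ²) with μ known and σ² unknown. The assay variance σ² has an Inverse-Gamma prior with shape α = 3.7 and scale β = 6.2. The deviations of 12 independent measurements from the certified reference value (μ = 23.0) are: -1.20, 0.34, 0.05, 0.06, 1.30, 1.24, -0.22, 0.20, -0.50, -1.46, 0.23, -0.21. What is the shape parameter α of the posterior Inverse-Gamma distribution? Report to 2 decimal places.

9.70

With known mean μ and an Inverse-Gamma(α, β) prior on σ², the Normal likelihood is conjugate: posterior is Inv-Gamma(α + n/2, β + Σ(xᵢ−μ)²/2).
Σ(xᵢ−μ)² = (-1.20)² + (0.34)² + (0.05)² + (0.06)² + (1.30)² + (1.24)² + (-0.22)² + (0.20)² + (-0.50)² + (-1.46)² + (0.23)² + (-0.21)² = 7.3563.
Posterior: Inv-Gamma(3.7 + 12/2, 6.2 + 7.3563/2) = Inv-Gamma(9.70, 9.87815).
Posterior α = 9.70.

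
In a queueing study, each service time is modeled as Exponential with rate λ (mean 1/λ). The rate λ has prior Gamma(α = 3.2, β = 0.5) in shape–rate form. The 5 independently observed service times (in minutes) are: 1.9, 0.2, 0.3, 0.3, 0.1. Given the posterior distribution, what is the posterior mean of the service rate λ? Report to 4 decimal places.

With a Gamma(shape α, rate β) prior on the exponential rate λ, the posterior after n observations with total T = Σxᵢ is Gamma(α+n, β+T).
Sum of observations T = 2.8 minutes; n = 5.
Posterior: Gamma(3.2+5, 0.5+2.8) = Gamma(8.2, 3.3).
Posterior mean of λ = α/β = 8.2/3.3 = 2.4848.

2.4848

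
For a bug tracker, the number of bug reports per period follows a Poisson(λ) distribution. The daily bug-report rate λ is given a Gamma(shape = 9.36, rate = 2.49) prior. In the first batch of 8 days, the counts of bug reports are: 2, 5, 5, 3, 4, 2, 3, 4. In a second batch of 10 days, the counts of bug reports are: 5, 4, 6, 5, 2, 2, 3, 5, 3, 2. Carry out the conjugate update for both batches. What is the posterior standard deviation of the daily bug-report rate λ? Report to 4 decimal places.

0.4209

With a Gamma(shape α, rate β) prior, the Poisson likelihood is conjugate: the posterior is Gamma(α + ΣXᵢ, β + n).
Batch 1: sum of counts S = 28 over n = 8 days.
After batch 1: Gamma(α+S, β+n) = Gamma(9.36+28, 2.49+8) = Gamma(37.36, 10.49).
Batch 2: sum of counts S = 37 over n = 10 days.
After batch 2: Gamma(α+S, β+n) = Gamma(37.36+37, 10.49+10) = Gamma(74.36, 20.49).
SD = √α/β = √74.36/20.49 = 0.4209.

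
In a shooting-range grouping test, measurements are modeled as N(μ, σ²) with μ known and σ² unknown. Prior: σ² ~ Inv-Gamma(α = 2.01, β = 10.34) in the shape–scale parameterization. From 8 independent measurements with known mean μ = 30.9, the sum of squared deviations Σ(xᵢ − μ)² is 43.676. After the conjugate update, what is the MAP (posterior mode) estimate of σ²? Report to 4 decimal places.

With known mean μ and an Inverse-Gamma(α, β) prior on σ², the Normal likelihood is conjugate: posterior is Inv-Gamma(α + n/2, β + Σ(xᵢ−μ)²/2).
Posterior: Inv-Gamma(2.01 + 8/2, 10.34 + 43.676/2) = Inv-Gamma(6.01, 32.1780).
Mode = β/(α+1) = 32.1780/7.01 = 4.5903.

4.5903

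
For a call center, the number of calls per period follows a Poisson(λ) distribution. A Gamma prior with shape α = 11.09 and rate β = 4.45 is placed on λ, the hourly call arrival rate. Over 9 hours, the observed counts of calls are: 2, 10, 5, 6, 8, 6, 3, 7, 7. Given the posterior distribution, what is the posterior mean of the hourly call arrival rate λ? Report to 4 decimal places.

With a Gamma(shape α, rate β) prior, the Poisson likelihood is conjugate: the posterior is Gamma(α + ΣXᵢ, β + n).
Sum of counts S = 54 over n = 9 hours.
Posterior: Gamma(α+S, β+n) = Gamma(11.09+54, 4.45+9) = Gamma(65.09, 13.45).
Posterior mean = α/β = 65.09/13.45 = 4.8394.

4.8394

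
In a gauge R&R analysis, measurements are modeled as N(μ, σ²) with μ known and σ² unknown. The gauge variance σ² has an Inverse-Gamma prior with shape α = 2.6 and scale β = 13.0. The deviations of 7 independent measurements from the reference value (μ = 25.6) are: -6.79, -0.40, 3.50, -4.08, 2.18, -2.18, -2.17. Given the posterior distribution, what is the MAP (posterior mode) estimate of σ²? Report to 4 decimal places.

8.1249

With known mean μ and an Inverse-Gamma(α, β) prior on σ², the Normal likelihood is conjugate: posterior is Inv-Gamma(α + n/2, β + Σ(xᵢ−μ)²/2).
Σ(xᵢ−μ)² = (-6.79)² + (-0.40)² + (3.50)² + (-4.08)² + (2.18)² + (-2.18)² + (-2.17)² = 89.3742.
Posterior: Inv-Gamma(2.6 + 7/2, 13.0 + 89.3742/2) = Inv-Gamma(6.10, 57.68710).
Mode = β/(α+1) = 57.68710/7.10 = 8.1249.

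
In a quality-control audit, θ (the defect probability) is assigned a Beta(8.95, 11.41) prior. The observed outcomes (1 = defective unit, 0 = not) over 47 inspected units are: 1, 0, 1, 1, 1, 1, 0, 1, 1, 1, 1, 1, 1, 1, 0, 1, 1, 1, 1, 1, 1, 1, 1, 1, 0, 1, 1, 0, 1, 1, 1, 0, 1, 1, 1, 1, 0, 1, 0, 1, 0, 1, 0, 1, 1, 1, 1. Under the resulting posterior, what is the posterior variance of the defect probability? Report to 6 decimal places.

0.003172

The Beta prior is conjugate to a Binomial/Bernoulli likelihood; the update adds successes to α and failures to β.
Posterior: Beta(α+k, β+n−k) = Beta(8.95+37, 11.41+10) = Beta(45.95, 21.41).
Var = αβ/((α+β)²(α+β+1)) = 45.95·21.41/(67.36²·68.36) = 0.003172.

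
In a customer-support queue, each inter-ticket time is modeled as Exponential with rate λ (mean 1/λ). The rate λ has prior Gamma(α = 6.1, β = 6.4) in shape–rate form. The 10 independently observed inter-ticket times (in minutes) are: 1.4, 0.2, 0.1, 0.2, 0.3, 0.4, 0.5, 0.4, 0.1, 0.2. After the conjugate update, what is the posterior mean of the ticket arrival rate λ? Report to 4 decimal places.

With a Gamma(shape α, rate β) prior on the exponential rate λ, the posterior after n observations with total T = Σxᵢ is Gamma(α+n, β+T).
Sum of observations T = 3.8 minutes; n = 10.
Posterior: Gamma(6.1+10, 6.4+3.8) = Gamma(16.1, 10.2).
Posterior mean of λ = α/β = 16.1/10.2 = 1.5784.

1.5784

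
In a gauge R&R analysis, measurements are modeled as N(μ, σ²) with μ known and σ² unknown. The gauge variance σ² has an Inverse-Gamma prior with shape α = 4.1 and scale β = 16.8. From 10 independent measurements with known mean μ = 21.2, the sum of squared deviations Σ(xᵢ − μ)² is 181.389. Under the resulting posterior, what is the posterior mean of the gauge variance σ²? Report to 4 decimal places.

With known mean μ and an Inverse-Gamma(α, β) prior on σ², the Normal likelihood is conjugate: posterior is Inv-Gamma(α + n/2, β + Σ(xᵢ−μ)²/2).
Posterior: Inv-Gamma(4.1 + 10/2, 16.8 + 181.389/2) = Inv-Gamma(9.10, 107.4945).
E[σ²|data] = β/(α−1) = 107.4945/8.10 = 13.2709.

13.2709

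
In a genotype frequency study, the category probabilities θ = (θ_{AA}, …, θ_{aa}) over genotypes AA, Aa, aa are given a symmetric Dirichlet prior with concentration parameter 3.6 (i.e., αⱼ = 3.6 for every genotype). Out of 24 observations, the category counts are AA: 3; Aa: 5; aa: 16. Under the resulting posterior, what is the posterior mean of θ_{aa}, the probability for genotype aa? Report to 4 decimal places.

0.5632

The Dirichlet prior is conjugate to the Multinomial likelihood: each posterior αⱼ = prior αⱼ + observed count nⱼ.
Posterior concentration: (6.6, 8.6, 19.6), total = 34.8.
E[θ_{aa}|data] = α_{aa}/Σα = 19.6/34.8 = 0.5632.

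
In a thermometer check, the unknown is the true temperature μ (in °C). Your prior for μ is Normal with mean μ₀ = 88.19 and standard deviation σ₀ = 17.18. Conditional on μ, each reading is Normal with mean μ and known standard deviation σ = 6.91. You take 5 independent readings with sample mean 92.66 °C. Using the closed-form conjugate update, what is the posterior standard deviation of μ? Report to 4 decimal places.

3.0414

For Normal data with known variance σ², a Normal(μ₀, σ₀²) prior on μ is conjugate. Posterior precision = 1/σ₀² + n/σ²; posterior mean is the precision-weighted average of μ₀ and x̄.
σ₀² = 17.18² = 295.1524, σ² = 6.91² = 47.7481; σ² + n·σ₀² = 47.7481 + 5·295.1524 = 1523.5101.
Posterior precision = 1/σ₀² + n/σ² = 1/295.1524 + 5/47.7481 = (σ² + n·σ₀²)/(σ₀²σ²) = 1523.5101/(295.1524·47.7481); posterior variance σₙ² = σ₀²σ²/(σ² + n·σ₀²) = 295.1524·47.7481/1523.5101 = 9.250327.
Posterior SD = √σₙ² = √(295.1524·47.7481/1523.5101) = 3.0414.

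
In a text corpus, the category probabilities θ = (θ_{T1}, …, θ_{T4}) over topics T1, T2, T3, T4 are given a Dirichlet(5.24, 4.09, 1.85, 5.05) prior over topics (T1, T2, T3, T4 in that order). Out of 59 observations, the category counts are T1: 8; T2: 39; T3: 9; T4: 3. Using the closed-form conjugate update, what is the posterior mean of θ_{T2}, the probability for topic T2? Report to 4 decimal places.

The Dirichlet prior is conjugate to the Multinomial likelihood: each posterior αⱼ = prior αⱼ + observed count nⱼ.
Posterior concentration: (13.24, 43.09, 10.85, 8.05), total = 75.23.
E[θ_{T2}|data] = α_{T2}/Σα = 43.09/75.23 = 0.5728.

0.5728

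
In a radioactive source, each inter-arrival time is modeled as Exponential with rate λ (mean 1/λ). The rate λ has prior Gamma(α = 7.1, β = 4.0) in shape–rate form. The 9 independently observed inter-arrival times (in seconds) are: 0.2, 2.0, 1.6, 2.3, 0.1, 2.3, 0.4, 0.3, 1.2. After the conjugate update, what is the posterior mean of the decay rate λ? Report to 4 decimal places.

1.1181

With a Gamma(shape α, rate β) prior on the exponential rate λ, the posterior after n observations with total T = Σxᵢ is Gamma(α+n, β+T).
Sum of observations T = 10.4 seconds; n = 9.
Posterior: Gamma(7.1+9, 4.0+10.4) = Gamma(16.1, 14.4).
Posterior mean of λ = α/β = 16.1/14.4 = 1.1181.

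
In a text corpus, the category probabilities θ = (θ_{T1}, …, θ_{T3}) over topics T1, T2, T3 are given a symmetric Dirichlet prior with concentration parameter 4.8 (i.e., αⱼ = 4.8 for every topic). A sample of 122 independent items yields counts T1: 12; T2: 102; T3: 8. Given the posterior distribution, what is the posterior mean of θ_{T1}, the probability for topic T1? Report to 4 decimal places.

0.1232

The Dirichlet prior is conjugate to the Multinomial likelihood: each posterior αⱼ = prior αⱼ + observed count nⱼ.
Posterior concentration: (16.8, 106.8, 12.8), total = 136.4.
E[θ_{T1}|data] = α_{T1}/Σα = 16.8/136.4 = 0.1232.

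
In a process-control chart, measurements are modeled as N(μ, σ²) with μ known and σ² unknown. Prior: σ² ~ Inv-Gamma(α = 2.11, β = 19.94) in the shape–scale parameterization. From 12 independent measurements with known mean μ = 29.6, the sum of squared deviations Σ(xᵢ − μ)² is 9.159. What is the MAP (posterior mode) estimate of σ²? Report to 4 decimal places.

2.6915

With known mean μ and an Inverse-Gamma(α, β) prior on σ², the Normal likelihood is conjugate: posterior is Inv-Gamma(α + n/2, β + Σ(xᵢ−μ)²/2).
Posterior: Inv-Gamma(2.11 + 12/2, 19.94 + 9.159/2) = Inv-Gamma(8.11, 24.5195).
Mode = β/(α+1) = 24.5195/9.11 = 2.6915.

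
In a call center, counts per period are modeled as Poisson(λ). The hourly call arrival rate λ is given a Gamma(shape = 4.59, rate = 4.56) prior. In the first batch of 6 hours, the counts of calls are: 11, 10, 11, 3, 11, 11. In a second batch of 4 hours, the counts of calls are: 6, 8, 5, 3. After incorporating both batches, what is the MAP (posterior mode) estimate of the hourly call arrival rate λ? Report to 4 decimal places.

With a Gamma(shape α, rate β) prior, the Poisson likelihood is conjugate: the posterior is Gamma(α + ΣXᵢ, β + n).
Batch 1: sum of counts S = 57 over n = 6 hours.
After batch 1: Gamma(α+S, β+n) = Gamma(4.59+57, 4.56+6) = Gamma(61.59, 10.56).
Batch 2: sum of counts S = 22 over n = 4 hours.
After batch 2: Gamma(α+S, β+n) = Gamma(61.59+22, 10.56+4) = Gamma(83.59, 14.56).
Mode of Gamma(α,β) for α≥1 is (α−1)/β = 82.59/14.56 = 5.6724.

5.6724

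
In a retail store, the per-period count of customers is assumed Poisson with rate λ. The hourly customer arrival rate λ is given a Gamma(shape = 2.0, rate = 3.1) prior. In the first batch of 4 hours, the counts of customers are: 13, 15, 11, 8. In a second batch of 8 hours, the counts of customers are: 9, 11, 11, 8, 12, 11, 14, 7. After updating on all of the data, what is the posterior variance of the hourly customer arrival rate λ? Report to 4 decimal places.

With a Gamma(shape α, rate β) prior, the Poisson likelihood is conjugate: the posterior is Gamma(α + ΣXᵢ, β + n).
Batch 1: sum of counts S = 47 over n = 4 hours.
After batch 1: Gamma(α+S, β+n) = Gamma(2.0+47, 3.1+4) = Gamma(49.0, 7.1).
Batch 2: sum of counts S = 83 over n = 8 hours.
After batch 2: Gamma(α+S, β+n) = Gamma(49.0+83, 7.1+8) = Gamma(132.0, 15.1).
Var = α/β² = 132.0/15.1² = 0.5789.

0.5789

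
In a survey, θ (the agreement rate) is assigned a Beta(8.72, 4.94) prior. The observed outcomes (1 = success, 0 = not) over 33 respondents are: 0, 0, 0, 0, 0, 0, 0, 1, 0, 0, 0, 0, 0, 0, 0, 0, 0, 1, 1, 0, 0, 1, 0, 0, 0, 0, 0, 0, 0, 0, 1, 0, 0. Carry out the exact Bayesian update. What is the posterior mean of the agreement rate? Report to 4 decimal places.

The Beta prior is conjugate to a Binomial/Bernoulli likelihood; the update adds successes to α and failures to β.
Posterior: Beta(α+k, β+n−k) = Beta(8.72+5, 4.94+28) = Beta(13.72, 32.94).
Posterior mean = α/(α+β) = 13.72/46.66 = 0.2940.

0.2940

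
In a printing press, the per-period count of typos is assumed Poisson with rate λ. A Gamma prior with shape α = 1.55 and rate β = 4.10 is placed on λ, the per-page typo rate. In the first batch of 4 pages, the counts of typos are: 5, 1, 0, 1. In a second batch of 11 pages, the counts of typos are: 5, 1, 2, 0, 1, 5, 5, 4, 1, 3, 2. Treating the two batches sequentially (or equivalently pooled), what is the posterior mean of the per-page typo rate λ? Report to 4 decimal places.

With a Gamma(shape α, rate β) prior, the Poisson likelihood is conjugate: the posterior is Gamma(α + ΣXᵢ, β + n).
Batch 1: sum of counts S = 7 over n = 4 pages.
After batch 1: Gamma(α+S, β+n) = Gamma(1.55+7, 4.10+4) = Gamma(8.55, 8.10).
Batch 2: sum of counts S = 29 over n = 11 pages.
After batch 2: Gamma(α+S, β+n) = Gamma(8.55+29, 8.10+11) = Gamma(37.55, 19.10).
Posterior mean = α/β = 37.55/19.10 = 1.9660.

1.9660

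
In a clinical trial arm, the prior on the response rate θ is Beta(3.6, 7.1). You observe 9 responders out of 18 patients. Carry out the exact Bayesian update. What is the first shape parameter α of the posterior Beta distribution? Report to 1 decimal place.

12.6

The Beta prior is conjugate to a Binomial/Bernoulli likelihood; the update adds successes to α and failures to β.
Posterior: Beta(α+k, β+n−k) = Beta(3.6+9, 7.1+9) = Beta(12.6, 16.1).
Posterior α = 12.6.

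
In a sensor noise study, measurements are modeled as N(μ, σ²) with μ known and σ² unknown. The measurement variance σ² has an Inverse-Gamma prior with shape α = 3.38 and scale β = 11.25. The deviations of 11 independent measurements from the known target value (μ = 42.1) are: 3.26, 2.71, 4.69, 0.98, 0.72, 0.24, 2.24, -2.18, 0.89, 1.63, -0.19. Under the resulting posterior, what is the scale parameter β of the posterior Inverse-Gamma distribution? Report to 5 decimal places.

With known mean μ and an Inverse-Gamma(α, β) prior on σ², the Normal likelihood is conjugate: posterior is Inv-Gamma(α + n/2, β + Σ(xᵢ−μ)²/2).
Σ(xᵢ−μ)² = (3.26)² + (2.71)² + (4.69)² + (0.98)² + (0.72)² + (0.24)² + (2.24)² + (-2.18)² + (0.89)² + (1.63)² + (-0.19)² = 54.7593.
Posterior: Inv-Gamma(3.38 + 11/2, 11.25 + 54.7593/2) = Inv-Gamma(8.88, 38.62965).
Posterior β = 38.62965.

38.62965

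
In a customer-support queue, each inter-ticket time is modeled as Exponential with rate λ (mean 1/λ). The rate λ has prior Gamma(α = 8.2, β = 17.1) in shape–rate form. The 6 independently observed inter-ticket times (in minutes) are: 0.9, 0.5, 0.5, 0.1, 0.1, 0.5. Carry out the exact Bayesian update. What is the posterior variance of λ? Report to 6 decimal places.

0.036589

With a Gamma(shape α, rate β) prior on the exponential rate λ, the posterior after n observations with total T = Σxᵢ is Gamma(α+n, β+T).
Sum of observations T = 2.6 minutes; n = 6.
Posterior: Gamma(8.2+6, 17.1+2.6) = Gamma(14.2, 19.7).
Var = α/β² = 0.036589.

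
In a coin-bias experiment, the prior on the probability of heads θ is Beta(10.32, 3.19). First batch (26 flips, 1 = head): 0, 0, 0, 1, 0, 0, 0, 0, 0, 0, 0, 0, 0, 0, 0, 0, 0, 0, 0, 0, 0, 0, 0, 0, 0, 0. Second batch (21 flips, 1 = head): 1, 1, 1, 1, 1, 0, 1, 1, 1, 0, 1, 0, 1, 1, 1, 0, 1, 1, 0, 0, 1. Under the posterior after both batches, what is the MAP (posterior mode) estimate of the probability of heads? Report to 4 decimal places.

The Beta prior is conjugate to a Binomial/Bernoulli likelihood; the update adds successes to α and failures to β.
After batch 1: Beta(10.32+1, 3.19+25) = Beta(11.32, 28.19).
After batch 2: Beta(11.32+15, 28.19+6) = Beta(26.32, 34.19).
Mode of Beta(a,b) for a,b>1 is (a−1)/(a+b−2) = 25.32/58.51 = 0.4327.

0.4327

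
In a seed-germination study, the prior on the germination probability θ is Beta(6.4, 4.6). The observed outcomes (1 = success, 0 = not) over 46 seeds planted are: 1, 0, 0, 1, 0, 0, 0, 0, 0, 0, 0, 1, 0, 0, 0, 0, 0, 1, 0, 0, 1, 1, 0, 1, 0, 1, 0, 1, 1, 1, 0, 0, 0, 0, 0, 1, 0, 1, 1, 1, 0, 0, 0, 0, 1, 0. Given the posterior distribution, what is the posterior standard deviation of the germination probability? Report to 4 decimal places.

0.0641

The Beta prior is conjugate to a Binomial/Bernoulli likelihood; the update adds successes to α and failures to β.
Posterior: Beta(α+k, β+n−k) = Beta(6.4+16, 4.6+30) = Beta(22.4, 34.6).
Var = αβ/((α+β)²(α+β+1)) = 22.4·34.6/(57.0²·58.0) = 0.00411288; SD = √0.00411288 = 0.0641.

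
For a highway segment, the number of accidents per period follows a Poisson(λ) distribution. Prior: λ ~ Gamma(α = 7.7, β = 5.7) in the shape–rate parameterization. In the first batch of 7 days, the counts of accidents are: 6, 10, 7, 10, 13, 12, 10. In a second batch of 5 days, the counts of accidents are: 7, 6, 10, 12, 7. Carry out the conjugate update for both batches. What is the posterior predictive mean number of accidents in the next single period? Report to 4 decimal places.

With a Gamma(shape α, rate β) prior, the Poisson likelihood is conjugate: the posterior is Gamma(α + ΣXᵢ, β + n).
Batch 1: sum of counts S = 68 over n = 7 days.
After batch 1: Gamma(α+S, β+n) = Gamma(7.7+68, 5.7+7) = Gamma(75.7, 12.7).
Batch 2: sum of counts S = 42 over n = 5 days.
After batch 2: Gamma(α+S, β+n) = Gamma(75.7+42, 12.7+5) = Gamma(117.7, 17.7).
The predictive distribution for one future period is NegBinom with mean α/β = 6.6497.

6.6497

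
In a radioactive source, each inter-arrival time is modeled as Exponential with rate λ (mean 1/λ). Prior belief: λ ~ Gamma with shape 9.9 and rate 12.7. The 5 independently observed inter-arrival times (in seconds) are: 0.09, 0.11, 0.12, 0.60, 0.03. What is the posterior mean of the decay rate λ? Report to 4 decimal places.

1.0916

With a Gamma(shape α, rate β) prior on the exponential rate λ, the posterior after n observations with total T = Σxᵢ is Gamma(α+n, β+T).
Sum of observations T = 0.95 seconds; n = 5.
Posterior: Gamma(9.9+5, 12.7+0.95) = Gamma(14.9, 13.65).
Posterior mean of λ = α/β = 14.9/13.65 = 1.0916.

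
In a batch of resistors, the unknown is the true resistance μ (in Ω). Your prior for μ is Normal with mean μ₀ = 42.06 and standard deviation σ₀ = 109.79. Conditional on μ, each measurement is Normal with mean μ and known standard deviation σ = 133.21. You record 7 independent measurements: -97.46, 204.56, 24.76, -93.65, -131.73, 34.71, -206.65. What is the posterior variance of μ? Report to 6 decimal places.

2094.501671

For Normal data with known variance σ², a Normal(μ₀, σ₀²) prior on μ is conjugate. Posterior precision = 1/σ₀² + n/σ²; posterior mean is the precision-weighted average of μ₀ and x̄.
σ₀² = 109.79² = 12053.8441, σ² = 133.21² = 17744.9041; σ² + n·σ₀² = 17744.9041 + 7·12053.8441 = 102121.8128.
Posterior precision = 1/σ₀² + n/σ² = 1/12053.8441 + 7/17744.9041 = (σ² + n·σ₀²)/(σ₀²σ²) = 102121.8128/(12053.8441·17744.9041); posterior variance σₙ² = σ₀²σ²/(σ² + n·σ₀²) = 12053.8441·17744.9041/102121.8128 = 2094.501671.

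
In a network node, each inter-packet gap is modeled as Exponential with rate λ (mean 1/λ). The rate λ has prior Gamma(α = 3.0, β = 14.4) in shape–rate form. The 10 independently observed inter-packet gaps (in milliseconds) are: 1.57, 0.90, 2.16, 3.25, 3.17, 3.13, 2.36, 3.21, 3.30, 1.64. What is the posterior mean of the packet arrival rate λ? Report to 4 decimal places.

With a Gamma(shape α, rate β) prior on the exponential rate λ, the posterior after n observations with total T = Σxᵢ is Gamma(α+n, β+T).
Sum of observations T = 24.69 milliseconds; n = 10.
Posterior: Gamma(3.0+10, 14.4+24.69) = Gamma(13.0, 39.09).
Posterior mean of λ = α/β = 13.0/39.09 = 0.3326.

0.3326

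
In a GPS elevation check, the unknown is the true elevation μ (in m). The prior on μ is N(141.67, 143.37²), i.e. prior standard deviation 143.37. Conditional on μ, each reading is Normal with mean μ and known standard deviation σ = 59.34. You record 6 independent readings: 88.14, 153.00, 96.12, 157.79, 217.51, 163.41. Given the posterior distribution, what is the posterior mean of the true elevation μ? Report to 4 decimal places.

145.8749

For Normal data with known variance σ², a Normal(μ₀, σ₀²) prior on μ is conjugate. Posterior precision = 1/σ₀² + n/σ²; posterior mean is the precision-weighted average of μ₀ and x̄.
Σxᵢ = 88.14 + 153.00 + 96.12 + 157.79 + 217.51 + 163.41 = 875.97, so n·x̄ = 875.97.
σ₀² = 143.37² = 20554.9569, σ² = 59.34² = 3521.2356; σ² + n·σ₀² = 3521.2356 + 6·20554.9569 = 126850.977.
Posterior mean = (μ₀/σ₀² + n·x̄/σ²)/(1/σ₀² + n/σ²) = (σ²·μ₀ + σ₀²·n·x̄)/(σ² + n·σ₀²) = (3521.2356·141.67 + 20554.9569·875.97)/126850.977 = 18504379.043145/126850.977 = 145.8749.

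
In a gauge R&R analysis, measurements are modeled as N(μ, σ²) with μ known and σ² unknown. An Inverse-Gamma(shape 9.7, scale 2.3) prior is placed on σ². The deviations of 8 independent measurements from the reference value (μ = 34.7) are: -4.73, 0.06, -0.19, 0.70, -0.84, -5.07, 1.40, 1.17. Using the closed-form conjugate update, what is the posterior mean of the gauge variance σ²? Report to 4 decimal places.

With known mean μ and an Inverse-Gamma(α, β) prior on σ², the Normal likelihood is conjugate: posterior is Inv-Gamma(α + n/2, β + Σ(xᵢ−μ)²/2).
Σ(xᵢ−μ)² = (-4.73)² + (0.06)² + (-0.19)² + (0.70)² + (-0.84)² + (-5.07)² + (1.40)² + (1.17)² = 52.6420.
Posterior: Inv-Gamma(9.7 + 8/2, 2.3 + 52.6420/2) = Inv-Gamma(13.70, 28.62100).
E[σ²|data] = β/(α−1) = 28.62100/12.70 = 2.2536.

2.2536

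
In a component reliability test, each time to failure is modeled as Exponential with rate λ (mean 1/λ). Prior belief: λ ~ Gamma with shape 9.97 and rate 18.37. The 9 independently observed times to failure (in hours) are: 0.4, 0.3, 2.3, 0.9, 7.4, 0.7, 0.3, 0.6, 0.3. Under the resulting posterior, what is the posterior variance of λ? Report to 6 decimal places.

With a Gamma(shape α, rate β) prior on the exponential rate λ, the posterior after n observations with total T = Σxᵢ is Gamma(α+n, β+T).
Sum of observations T = 13.2 hours; n = 9.
Posterior: Gamma(9.97+9, 18.37+13.2) = Gamma(18.97, 31.57).
Var = α/β² = 0.019033.

0.019033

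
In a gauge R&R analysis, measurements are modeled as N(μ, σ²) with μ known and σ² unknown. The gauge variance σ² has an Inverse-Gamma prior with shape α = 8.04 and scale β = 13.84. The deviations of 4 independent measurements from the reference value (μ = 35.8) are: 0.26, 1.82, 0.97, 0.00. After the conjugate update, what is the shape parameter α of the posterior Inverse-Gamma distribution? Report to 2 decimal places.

With known mean μ and an Inverse-Gamma(α, β) prior on σ², the Normal likelihood is conjugate: posterior is Inv-Gamma(α + n/2, β + Σ(xᵢ−μ)²/2).
Σ(xᵢ−μ)² = (0.26)² + (1.82)² + (0.97)² + (0.00)² = 4.3209.
Posterior: Inv-Gamma(8.04 + 4/2, 13.84 + 4.3209/2) = Inv-Gamma(10.04, 16.00045).
Posterior α = 10.04.

10.04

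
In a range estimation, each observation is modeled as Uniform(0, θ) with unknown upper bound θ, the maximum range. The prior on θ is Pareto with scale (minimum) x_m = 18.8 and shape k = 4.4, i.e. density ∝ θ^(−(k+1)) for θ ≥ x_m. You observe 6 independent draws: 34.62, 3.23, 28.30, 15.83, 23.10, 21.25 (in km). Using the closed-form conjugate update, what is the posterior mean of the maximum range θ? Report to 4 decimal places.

38.3030

A Pareto(scale x_m, shape k) prior on the upper bound θ of Uniform(0, θ) is conjugate: posterior is Pareto(max(x_m, max xᵢ), k + n).
Sample maximum = 34.62; prior scale x_m = 18.8 → posterior scale = max = 34.62.
Posterior shape = 4.4 + 6 = 10.4.
E[θ|data] = k·x_m/(k−1) = 10.4·34.62/9.4 = 38.3030.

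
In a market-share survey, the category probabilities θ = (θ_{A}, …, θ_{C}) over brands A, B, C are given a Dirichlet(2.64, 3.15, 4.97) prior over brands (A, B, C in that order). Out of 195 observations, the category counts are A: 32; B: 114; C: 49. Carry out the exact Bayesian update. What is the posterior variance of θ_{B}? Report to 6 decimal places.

The Dirichlet prior is conjugate to the Multinomial likelihood: each posterior αⱼ = prior αⱼ + observed count nⱼ.
Posterior concentration: (34.64, 117.15, 53.97), total = 205.76.
Var[θ_j] = α_j(Σα−α_j)/((Σα)²(Σα+1)) = 117.15·88.61/(205.76²·206.76) = 0.001186.

0.001186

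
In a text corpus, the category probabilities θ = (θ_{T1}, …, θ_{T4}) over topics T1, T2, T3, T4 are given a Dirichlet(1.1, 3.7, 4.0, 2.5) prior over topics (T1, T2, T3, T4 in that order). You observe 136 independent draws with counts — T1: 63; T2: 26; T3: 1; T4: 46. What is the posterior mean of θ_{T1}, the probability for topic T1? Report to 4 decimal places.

The Dirichlet prior is conjugate to the Multinomial likelihood: each posterior αⱼ = prior αⱼ + observed count nⱼ.
Posterior concentration: (64.1, 29.7, 5.0, 48.5), total = 147.3.
E[θ_{T1}|data] = α_{T1}/Σα = 64.1/147.3 = 0.4352.

0.4352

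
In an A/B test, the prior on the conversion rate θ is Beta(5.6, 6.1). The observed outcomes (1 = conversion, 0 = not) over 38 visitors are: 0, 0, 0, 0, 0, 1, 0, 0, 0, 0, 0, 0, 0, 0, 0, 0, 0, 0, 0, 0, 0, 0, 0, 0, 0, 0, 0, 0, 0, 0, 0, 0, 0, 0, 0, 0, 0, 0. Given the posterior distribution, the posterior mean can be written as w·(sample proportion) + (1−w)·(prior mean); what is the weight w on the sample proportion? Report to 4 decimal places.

0.7646

The Beta prior is conjugate to a Binomial/Bernoulli likelihood; the update adds successes to α and failures to β.
Posterior mean = (α₀+k)/(α₀+β₀+n) = [n/(α₀+β₀+n)]·(k/n) + [(α₀+β₀)/(α₀+β₀+n)]·α₀/(α₀+β₀), so only n and the prior enter the weight.
The weight on the data is w = n/(α₀+β₀+n) = 38/(5.6+6.1+38) = 38/49.7 = 0.7646.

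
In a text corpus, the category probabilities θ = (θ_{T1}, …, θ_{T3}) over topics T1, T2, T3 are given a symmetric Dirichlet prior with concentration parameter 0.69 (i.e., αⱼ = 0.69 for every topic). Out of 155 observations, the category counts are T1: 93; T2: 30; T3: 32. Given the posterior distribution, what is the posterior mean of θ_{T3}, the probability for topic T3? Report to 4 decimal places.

0.2081

The Dirichlet prior is conjugate to the Multinomial likelihood: each posterior αⱼ = prior αⱼ + observed count nⱼ.
Posterior concentration: (93.69, 30.69, 32.69), total = 157.07.
E[θ_{T3}|data] = α_{T3}/Σα = 32.69/157.07 = 0.2081.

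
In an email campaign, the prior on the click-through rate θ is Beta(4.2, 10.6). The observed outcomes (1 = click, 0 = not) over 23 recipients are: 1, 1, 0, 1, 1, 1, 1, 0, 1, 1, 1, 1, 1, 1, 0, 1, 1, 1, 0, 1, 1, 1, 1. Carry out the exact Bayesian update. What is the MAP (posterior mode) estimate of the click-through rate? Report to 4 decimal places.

0.6201

The Beta prior is conjugate to a Binomial/Bernoulli likelihood; the update adds successes to α and failures to β.
Posterior: Beta(α+k, β+n−k) = Beta(4.2+19, 10.6+4) = Beta(23.2, 14.6).
Mode of Beta(a,b) for a,b>1 is (a−1)/(a+b−2) = 22.2/35.8 = 0.6201.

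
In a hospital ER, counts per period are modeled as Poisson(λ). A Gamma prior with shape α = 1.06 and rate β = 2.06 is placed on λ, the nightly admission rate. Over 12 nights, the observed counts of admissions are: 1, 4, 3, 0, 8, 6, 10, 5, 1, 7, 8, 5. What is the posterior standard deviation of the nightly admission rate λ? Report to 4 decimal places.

0.5466

With a Gamma(shape α, rate β) prior, the Poisson likelihood is conjugate: the posterior is Gamma(α + ΣXᵢ, β + n).
Sum of counts S = 58 over n = 12 nights.
Posterior: Gamma(α+S, β+n) = Gamma(1.06+58, 2.06+12) = Gamma(59.06, 14.06).
SD = √α/β = √59.06/14.06 = 0.5466.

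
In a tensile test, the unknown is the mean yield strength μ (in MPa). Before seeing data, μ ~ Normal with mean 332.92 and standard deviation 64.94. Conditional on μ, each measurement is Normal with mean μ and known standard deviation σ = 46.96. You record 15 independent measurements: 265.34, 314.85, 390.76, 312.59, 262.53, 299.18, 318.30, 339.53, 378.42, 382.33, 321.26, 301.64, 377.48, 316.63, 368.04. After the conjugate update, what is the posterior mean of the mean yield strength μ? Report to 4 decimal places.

For Normal data with known variance σ², a Normal(μ₀, σ₀²) prior on μ is conjugate. Posterior precision = 1/σ₀² + n/σ²; posterior mean is the precision-weighted average of μ₀ and x̄.
Σxᵢ = 265.34 + 314.85 + 390.76 + 312.59 + 262.53 + 299.18 + 318.30 + 339.53 + 378.42 + 382.33 + 321.26 + 301.64 + 377.48 + 316.63 + 368.04 = 4948.88, so n·x̄ = 4948.88.
σ₀² = 64.94² = 4217.2036, σ² = 46.96² = 2205.2416; σ² + n·σ₀² = 2205.2416 + 15·4217.2036 = 65463.2956.
Posterior mean = (μ₀/σ₀² + n·x̄/σ²)/(1/σ₀² + n/σ²) = (σ²·μ₀ + σ₀²·n·x̄)/(σ² + n·σ₀²) = (2205.2416·332.92 + 4217.2036·4948.88)/65463.2956 = 21604603.58544/65463.2956 = 330.0262.

330.0262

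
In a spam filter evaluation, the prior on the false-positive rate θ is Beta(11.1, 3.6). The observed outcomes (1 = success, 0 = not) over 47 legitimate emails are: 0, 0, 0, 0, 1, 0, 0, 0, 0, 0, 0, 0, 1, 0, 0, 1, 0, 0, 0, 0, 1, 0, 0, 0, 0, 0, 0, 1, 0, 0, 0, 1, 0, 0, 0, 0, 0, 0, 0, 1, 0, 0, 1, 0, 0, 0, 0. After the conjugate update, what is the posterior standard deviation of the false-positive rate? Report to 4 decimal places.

0.0584

The Beta prior is conjugate to a Binomial/Bernoulli likelihood; the update adds successes to α and failures to β.
Posterior: Beta(α+k, β+n−k) = Beta(11.1+8, 3.6+39) = Beta(19.1, 42.6).
Var = αβ/((α+β)²(α+β+1)) = 19.1·42.6/(61.7²·62.7) = 0.00340883; SD = √0.00340883 = 0.0584.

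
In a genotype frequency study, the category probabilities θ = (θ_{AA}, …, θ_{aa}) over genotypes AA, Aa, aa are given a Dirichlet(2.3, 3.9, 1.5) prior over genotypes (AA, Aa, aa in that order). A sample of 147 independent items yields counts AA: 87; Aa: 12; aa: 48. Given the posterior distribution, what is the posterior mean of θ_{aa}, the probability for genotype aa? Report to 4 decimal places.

0.3200

The Dirichlet prior is conjugate to the Multinomial likelihood: each posterior αⱼ = prior αⱼ + observed count nⱼ.
Posterior concentration: (89.3, 15.9, 49.5), total = 154.7.
E[θ_{aa}|data] = α_{aa}/Σα = 49.5/154.7 = 0.3200.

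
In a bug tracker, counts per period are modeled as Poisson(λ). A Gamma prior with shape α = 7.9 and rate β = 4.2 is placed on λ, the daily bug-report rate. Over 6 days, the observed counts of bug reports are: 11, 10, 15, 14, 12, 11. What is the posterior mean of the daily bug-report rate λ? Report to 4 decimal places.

7.9314

With a Gamma(shape α, rate β) prior, the Poisson likelihood is conjugate: the posterior is Gamma(α + ΣXᵢ, β + n).
Sum of counts S = 73 over n = 6 days.
Posterior: Gamma(α+S, β+n) = Gamma(7.9+73, 4.2+6) = Gamma(80.9, 10.2).
Posterior mean = α/β = 80.9/10.2 = 7.9314.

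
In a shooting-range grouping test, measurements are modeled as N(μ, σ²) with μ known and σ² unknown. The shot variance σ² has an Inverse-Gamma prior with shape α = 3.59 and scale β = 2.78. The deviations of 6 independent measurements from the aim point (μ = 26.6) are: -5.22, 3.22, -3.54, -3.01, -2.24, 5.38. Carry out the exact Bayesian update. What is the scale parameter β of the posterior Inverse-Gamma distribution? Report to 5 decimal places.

With known mean μ and an Inverse-Gamma(α, β) prior on σ², the Normal likelihood is conjugate: posterior is Inv-Gamma(α + n/2, β + Σ(xᵢ−μ)²/2).
Σ(xᵢ−μ)² = (-5.22)² + (3.22)² + (-3.54)² + (-3.01)² + (-2.24)² + (5.38)² = 93.1705.
Posterior: Inv-Gamma(3.59 + 6/2, 2.78 + 93.1705/2) = Inv-Gamma(6.59, 49.36525).
Posterior β = 49.36525.

49.36525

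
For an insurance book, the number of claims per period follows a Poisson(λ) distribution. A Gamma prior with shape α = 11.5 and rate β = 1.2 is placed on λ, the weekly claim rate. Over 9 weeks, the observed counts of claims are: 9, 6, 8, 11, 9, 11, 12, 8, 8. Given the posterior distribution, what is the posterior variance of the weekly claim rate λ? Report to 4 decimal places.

With a Gamma(shape α, rate β) prior, the Poisson likelihood is conjugate: the posterior is Gamma(α + ΣXᵢ, β + n).
Sum of counts S = 82 over n = 9 weeks.
Posterior: Gamma(α+S, β+n) = Gamma(11.5+82, 1.2+9) = Gamma(93.5, 10.2).
Var = α/β² = 93.5/10.2² = 0.8987.

0.8987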